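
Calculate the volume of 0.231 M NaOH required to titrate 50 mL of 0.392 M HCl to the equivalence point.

At equivalence: moles acid = moles base. moles HCl = 0.392 × 50/1000 = 0.0196 mol. V_base = moles / 0.231 × 1000 = 84.8 mL.

V_{base} = 84.8 mL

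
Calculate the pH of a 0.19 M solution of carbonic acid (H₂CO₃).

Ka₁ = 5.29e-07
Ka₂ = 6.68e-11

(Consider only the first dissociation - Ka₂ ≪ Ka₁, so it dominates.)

First dissociation dominates. From Ka₁ = [H⁺][HA⁻]/[H₂A], x² + Ka₁·x − Ka₁·C = 0 with C = 0.19 M and Ka₁ = 5.29e-07. Solving: [H⁺] = (−Ka₁ + √(Ka₁² + 4·Ka₁·C)) / 2 = 3.1677e-04 M. pH = -log(3.1677e-04) = 3.50.

pH = 3.50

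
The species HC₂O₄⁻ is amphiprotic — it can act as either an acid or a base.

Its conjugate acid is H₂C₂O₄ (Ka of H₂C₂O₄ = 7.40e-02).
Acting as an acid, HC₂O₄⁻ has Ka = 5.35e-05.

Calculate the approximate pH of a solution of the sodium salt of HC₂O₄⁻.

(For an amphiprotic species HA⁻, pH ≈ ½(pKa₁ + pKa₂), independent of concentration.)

pKa₁ = -log(7.40e-02) = 1.13; pKa₂ = -log(5.35e-05) = 4.27. For an amphiprotic species, pH ≈ ½(pKa₁ + pKa₂) = ½(1.13 + 4.27) = 2.70.

pH = 2.70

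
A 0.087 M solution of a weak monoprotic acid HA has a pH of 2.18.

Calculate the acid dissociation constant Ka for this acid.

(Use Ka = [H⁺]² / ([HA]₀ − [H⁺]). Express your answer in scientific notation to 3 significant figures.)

[H⁺] = 10^(−pH) = 10^(−2.18) = 6.607e-03 M. For HA ⇌ H⁺ + A⁻, Ka = [H⁺][A⁻]/[HA] = [H⁺]² / ([HA]₀ − [H⁺]) = (6.607e-03)² / (0.087 − 6.607e-03) = 5.43e-04.

K_a = 5.43e-04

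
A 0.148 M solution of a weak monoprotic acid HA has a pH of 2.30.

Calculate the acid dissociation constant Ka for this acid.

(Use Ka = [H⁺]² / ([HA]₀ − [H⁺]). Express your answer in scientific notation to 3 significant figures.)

[H⁺] = 10^(−pH) = 10^(−2.30) = 5.012e-03 M. For HA ⇌ H⁺ + A⁻, Ka = [H⁺][A⁻]/[HA] = [H⁺]² / ([HA]₀ − [H⁺]) = (5.012e-03)² / (0.148 − 5.012e-03) = 1.76e-04.

K_a = 1.76e-04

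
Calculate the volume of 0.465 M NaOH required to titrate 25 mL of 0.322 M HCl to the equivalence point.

At equivalence: moles acid = moles base. moles HCl = 0.322 × 25/1000 = 0.00805 mol. V_base = moles / 0.465 × 1000 = 17.3 mL.

V_{base} = 17.3 mL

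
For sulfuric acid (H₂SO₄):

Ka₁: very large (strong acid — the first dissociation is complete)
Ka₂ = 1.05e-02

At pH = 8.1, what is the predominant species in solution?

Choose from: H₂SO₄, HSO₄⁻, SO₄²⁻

The first dissociation is complete, so H₂SO₄ itself is never the predominant species in water; pKa₂ = -log(1.05e-02) = 1.98. For a polyprotic acid the predominant species crosses at each pKa: below pKa_n the protonated form dominates, above it the deprotonated form does. At pH = 8.1, the predominant species is SO₄²⁻.

SO₄²⁻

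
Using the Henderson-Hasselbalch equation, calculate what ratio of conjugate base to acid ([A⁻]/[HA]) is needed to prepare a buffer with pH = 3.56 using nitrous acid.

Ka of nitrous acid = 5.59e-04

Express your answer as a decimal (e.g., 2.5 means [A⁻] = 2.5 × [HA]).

pKa = -log(5.59e-04) = 3.2526. pH = pKa + log([A⁻]/[HA]), so log([A⁻]/[HA]) = pH − pKa = 3.56 − 3.2526 = 0.3074. [A⁻]/[HA] = 10^(0.3074) = 2.03

[A⁻]/[HA] = 2.03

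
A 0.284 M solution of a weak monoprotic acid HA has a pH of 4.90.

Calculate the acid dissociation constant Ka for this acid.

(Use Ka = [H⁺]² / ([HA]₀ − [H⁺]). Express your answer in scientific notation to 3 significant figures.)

[H⁺] = 10^(−pH) = 10^(−4.90) = 1.259e-05 M. For HA ⇌ H⁺ + A⁻, Ka = [H⁺][A⁻]/[HA] = [H⁺]² / ([HA]₀ − [H⁺]) = (1.259e-05)² / (0.284 − 1.259e-05) = 5.58e-10.

K_a = 5.58e-10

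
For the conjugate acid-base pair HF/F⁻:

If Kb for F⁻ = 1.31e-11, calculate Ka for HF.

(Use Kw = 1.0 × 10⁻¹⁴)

For a conjugate pair Ka × Kb = Kw, so Ka = Kw/Kb = 1.0 × 10⁻¹⁴ / 1.31e-11 = 7.63e-04.

K_a = 7.63e-04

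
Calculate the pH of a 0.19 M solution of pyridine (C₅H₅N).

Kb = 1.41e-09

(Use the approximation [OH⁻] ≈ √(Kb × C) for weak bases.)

[OH⁻] = √(Kb × C) = √(1.41e-09 × 0.19) = 1.6368e-05. pOH = 4.79, pH = 14 - pOH

pH = 9.21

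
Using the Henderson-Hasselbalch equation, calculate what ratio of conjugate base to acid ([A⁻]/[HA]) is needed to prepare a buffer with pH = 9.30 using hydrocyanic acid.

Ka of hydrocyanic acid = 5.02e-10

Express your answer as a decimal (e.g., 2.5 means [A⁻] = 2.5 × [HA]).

pKa = -log(5.02e-10) = 9.2993. pH = pKa + log([A⁻]/[HA]), so log([A⁻]/[HA]) = pH − pKa = 9.30 − 9.2993 = 0.0007. [A⁻]/[HA] = 10^(0.0007) = 1.00

[A⁻]/[HA] = 1.00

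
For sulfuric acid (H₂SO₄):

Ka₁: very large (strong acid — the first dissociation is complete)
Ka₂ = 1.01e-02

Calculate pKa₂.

pKa₂ = -log(Ka₂) = -log(1.01e-02) = 2.00.

pK_{a2} = 2.00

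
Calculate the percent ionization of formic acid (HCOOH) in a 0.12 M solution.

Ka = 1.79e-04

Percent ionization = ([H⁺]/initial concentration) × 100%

Using Ka equilibrium: x² + Ka×x - Ka×C = 0. Solving: [H⁺] = 4.5460e-03. Percent = (4.5460e-03/0.12) × 100

Percent ionization = 3.79%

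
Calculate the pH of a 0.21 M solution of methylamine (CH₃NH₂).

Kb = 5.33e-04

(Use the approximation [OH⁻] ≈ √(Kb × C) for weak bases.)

[OH⁻] = √(Kb × C) = √(5.33e-04 × 0.21) = 1.0580e-02. pOH = 1.98, pH = 14 - pOH

pH = 12.02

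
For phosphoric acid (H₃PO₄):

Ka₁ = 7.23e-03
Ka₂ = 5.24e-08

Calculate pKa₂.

pKa₂ = -log(Ka₂) = -log(5.24e-08) = 7.28.

pK_{a2} = 7.28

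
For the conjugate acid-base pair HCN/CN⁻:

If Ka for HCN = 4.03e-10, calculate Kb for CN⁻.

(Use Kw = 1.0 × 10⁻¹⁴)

For a conjugate pair Ka × Kb = Kw, so Kb = Kw/Ka = 1.0 × 10⁻¹⁴ / 4.03e-10 = 2.48e-05.

K_b = 2.48e-05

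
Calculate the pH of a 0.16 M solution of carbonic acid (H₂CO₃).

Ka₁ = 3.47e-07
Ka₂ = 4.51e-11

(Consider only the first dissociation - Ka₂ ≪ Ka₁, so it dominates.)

First dissociation dominates. From Ka₁ = [H⁺][HA⁻]/[H₂A], x² + Ka₁·x − Ka₁·C = 0 with C = 0.16 M and Ka₁ = 3.47e-07. Solving: [H⁺] = (−Ka₁ + √(Ka₁² + 4·Ka₁·C)) / 2 = 2.3545e-04 M. pH = -log(2.3545e-04) = 3.63.

pH = 3.63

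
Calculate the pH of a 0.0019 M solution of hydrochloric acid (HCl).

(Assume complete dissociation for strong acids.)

[H⁺] = 0.0019 M for strong acid. pH = -log[H⁺] = -log(0.0019)

pH = 2.72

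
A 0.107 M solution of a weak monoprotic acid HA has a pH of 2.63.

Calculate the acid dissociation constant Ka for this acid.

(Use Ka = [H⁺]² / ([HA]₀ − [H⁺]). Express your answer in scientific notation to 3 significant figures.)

[H⁺] = 10^(−pH) = 10^(−2.63) = 2.344e-03 M. For HA ⇌ H⁺ + A⁻, Ka = [H⁺][A⁻]/[HA] = [H⁺]² / ([HA]₀ − [H⁺]) = (2.344e-03)² / (0.107 − 2.344e-03) = 5.25e-05.

K_a = 5.25e-05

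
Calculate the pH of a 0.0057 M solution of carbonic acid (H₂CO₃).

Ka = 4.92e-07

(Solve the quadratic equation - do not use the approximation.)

x² + Ka×x - Ka×C = 0. Using quadratic formula: [H⁺] = 5.2711e-05

pH = 4.28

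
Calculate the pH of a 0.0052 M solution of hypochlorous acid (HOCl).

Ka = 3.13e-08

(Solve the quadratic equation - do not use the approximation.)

x² + Ka×x - Ka×C = 0. Using quadratic formula: [H⁺] = 1.2742e-05

pH = 4.89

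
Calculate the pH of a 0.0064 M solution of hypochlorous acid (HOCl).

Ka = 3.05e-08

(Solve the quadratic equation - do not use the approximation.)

x² + Ka×x - Ka×C = 0. Using quadratic formula: [H⁺] = 1.3956e-05

pH = 4.86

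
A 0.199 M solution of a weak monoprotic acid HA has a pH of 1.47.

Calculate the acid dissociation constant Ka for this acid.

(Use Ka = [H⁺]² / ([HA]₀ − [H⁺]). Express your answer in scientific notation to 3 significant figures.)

[H⁺] = 10^(−pH) = 10^(−1.47) = 3.388e-02 M. For HA ⇌ H⁺ + A⁻, Ka = [H⁺][A⁻]/[HA] = [H⁺]² / ([HA]₀ − [H⁺]) = (3.388e-02)² / (0.199 − 3.388e-02) = 6.95e-03.

K_a = 6.95e-03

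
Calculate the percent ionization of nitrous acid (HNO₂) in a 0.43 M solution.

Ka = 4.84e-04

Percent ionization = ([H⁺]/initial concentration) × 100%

Using Ka equilibrium: x² + Ka×x - Ka×C = 0. Solving: [H⁺] = 1.4186e-02. Percent = (1.4186e-02/0.43) × 100

Percent ionization = 3.3%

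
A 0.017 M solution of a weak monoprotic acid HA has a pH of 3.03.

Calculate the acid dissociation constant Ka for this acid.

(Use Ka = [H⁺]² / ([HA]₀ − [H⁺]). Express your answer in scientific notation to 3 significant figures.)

[H⁺] = 10^(−pH) = 10^(−3.03) = 9.333e-04 M. For HA ⇌ H⁺ + A⁻, Ka = [H⁺][A⁻]/[HA] = [H⁺]² / ([HA]₀ − [H⁺]) = (9.333e-04)² / (0.017 − 9.333e-04) = 5.42e-05.

K_a = 5.42e-05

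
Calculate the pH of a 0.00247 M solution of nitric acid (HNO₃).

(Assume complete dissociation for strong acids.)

[H⁺] = 0.00247 M for strong acid. pH = -log[H⁺] = -log(0.00247)

pH = 2.61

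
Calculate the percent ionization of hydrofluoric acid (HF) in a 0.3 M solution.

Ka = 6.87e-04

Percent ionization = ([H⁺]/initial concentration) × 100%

Using Ka equilibrium: x² + Ka×x - Ka×C = 0. Solving: [H⁺] = 1.4017e-02. Percent = (1.4017e-02/0.3) × 100

Percent ionization = 4.67%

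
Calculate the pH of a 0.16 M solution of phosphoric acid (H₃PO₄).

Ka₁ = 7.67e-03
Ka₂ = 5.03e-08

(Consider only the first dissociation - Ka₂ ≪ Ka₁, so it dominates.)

First dissociation dominates. From Ka₁ = [H⁺][HA⁻]/[H₂A], x² + Ka₁·x − Ka₁·C = 0 with C = 0.16 M and Ka₁ = 7.67e-03. Solving: [H⁺] = (−Ka₁ + √(Ka₁² + 4·Ka₁·C)) / 2 = 3.1406e-02 M. pH = -log(3.1406e-02) = 1.50.

pH = 1.50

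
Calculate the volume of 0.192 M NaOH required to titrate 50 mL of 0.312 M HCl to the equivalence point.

At equivalence: moles acid = moles base. moles HCl = 0.312 × 50/1000 = 0.0156 mol. V_base = moles / 0.192 × 1000 = 81.2 mL.

V_{base} = 81.2 mL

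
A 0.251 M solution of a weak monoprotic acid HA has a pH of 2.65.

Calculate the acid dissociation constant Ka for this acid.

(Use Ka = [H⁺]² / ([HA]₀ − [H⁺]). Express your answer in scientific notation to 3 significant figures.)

[H⁺] = 10^(−pH) = 10^(−2.65) = 2.239e-03 M. For HA ⇌ H⁺ + A⁻, Ka = [H⁺][A⁻]/[HA] = [H⁺]² / ([HA]₀ − [H⁺]) = (2.239e-03)² / (0.251 − 2.239e-03) = 2.01e-05.

K_a = 2.01e-05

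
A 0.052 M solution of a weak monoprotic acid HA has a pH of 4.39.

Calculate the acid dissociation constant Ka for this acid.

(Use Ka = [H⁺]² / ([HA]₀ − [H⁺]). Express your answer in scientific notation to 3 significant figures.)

[H⁺] = 10^(−pH) = 10^(−4.39) = 4.074e-05 M. For HA ⇌ H⁺ + A⁻, Ka = [H⁺][A⁻]/[HA] = [H⁺]² / ([HA]₀ − [H⁺]) = (4.074e-05)² / (0.052 − 4.074e-05) = 3.19e-08.

K_a = 3.19e-08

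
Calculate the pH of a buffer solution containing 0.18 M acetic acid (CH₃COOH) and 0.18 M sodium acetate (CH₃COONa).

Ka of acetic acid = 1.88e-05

pKa = -log(1.88e-05) = 4.73. pH = pKa + log([A⁻]/[HA]) = 4.73 + log(0.18/0.18)

pH = 4.73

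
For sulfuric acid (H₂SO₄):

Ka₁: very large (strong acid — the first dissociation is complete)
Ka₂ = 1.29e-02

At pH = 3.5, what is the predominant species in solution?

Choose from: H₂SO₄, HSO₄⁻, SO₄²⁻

The first dissociation is complete, so H₂SO₄ itself is never the predominant species in water; pKa₂ = -log(1.29e-02) = 1.89. For a polyprotic acid the predominant species crosses at each pKa: below pKa_n the protonated form dominates, above it the deprotonated form does. At pH = 3.5, the predominant species is SO₄²⁻.

SO₄²⁻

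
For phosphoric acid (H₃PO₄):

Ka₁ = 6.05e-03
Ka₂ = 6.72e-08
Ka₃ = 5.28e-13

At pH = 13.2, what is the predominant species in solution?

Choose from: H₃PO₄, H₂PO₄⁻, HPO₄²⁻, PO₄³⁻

pKa₁ = 2.22, pKa₂ = 7.17, pKa₃ = 12.28. For a polyprotic acid the predominant species crosses at each pKa: below pKa_n the protonated form dominates, above it the deprotonated form does. At pH = 13.2, the predominant species is PO₄³⁻.

PO₄³⁻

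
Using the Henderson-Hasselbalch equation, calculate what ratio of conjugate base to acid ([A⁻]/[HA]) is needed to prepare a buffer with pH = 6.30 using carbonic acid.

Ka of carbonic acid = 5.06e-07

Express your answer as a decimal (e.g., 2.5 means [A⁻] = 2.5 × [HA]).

pKa = -log(5.06e-07) = 6.2958. pH = pKa + log([A⁻]/[HA]), so log([A⁻]/[HA]) = pH − pKa = 6.30 − 6.2958 = 0.0042. [A⁻]/[HA] = 10^(0.0042) = 1.01

[A⁻]/[HA] = 1.01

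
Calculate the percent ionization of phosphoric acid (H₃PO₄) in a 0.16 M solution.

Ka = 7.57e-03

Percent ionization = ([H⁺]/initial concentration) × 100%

Using Ka equilibrium: x² + Ka×x - Ka×C = 0. Solving: [H⁺] = 3.1223e-02. Percent = (3.1223e-02/0.16) × 100

Percent ionization = 19.5%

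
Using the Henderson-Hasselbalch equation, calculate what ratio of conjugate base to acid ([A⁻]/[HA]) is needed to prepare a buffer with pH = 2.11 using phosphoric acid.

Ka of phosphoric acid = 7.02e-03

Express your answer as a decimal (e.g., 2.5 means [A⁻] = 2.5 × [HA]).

pKa = -log(7.02e-03) = 2.1537. pH = pKa + log([A⁻]/[HA]), so log([A⁻]/[HA]) = pH − pKa = 2.11 − 2.1537 = -0.0437. [A⁻]/[HA] = 10^(-0.0437) = 0.904

[A⁻]/[HA] = 0.904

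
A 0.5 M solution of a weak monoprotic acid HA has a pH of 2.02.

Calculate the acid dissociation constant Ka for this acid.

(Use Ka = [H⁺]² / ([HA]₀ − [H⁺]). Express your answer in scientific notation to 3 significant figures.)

[H⁺] = 10^(−pH) = 10^(−2.02) = 9.550e-03 M. For HA ⇌ H⁺ + A⁻, Ka = [H⁺][A⁻]/[HA] = [H⁺]² / ([HA]₀ − [H⁺]) = (9.550e-03)² / (0.5 − 9.550e-03) = 1.86e-04.

K_a = 1.86e-04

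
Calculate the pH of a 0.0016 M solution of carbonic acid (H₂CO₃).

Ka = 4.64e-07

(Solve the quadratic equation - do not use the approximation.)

x² + Ka×x - Ka×C = 0. Using quadratic formula: [H⁺] = 2.7016e-05

pH = 4.57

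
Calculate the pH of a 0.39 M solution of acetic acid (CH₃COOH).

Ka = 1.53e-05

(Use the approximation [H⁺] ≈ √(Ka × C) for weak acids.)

[H⁺] = √(Ka × C) = √(1.53e-05 × 0.39) = 2.4427e-03. pH = -log(2.4427e-03)

pH = 2.61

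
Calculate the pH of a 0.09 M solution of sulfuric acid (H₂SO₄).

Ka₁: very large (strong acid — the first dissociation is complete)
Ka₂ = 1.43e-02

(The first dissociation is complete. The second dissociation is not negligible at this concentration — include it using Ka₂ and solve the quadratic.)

First dissociation is complete: [H⁺]₀ = [HSO₄⁻]₀ = C = 0.09 M. Second dissociation HSO₄⁻ ⇌ H⁺ + SO₄²⁻: let x = [SO₄²⁻]. Ka₂ = (C + x)·x / (C − x) = 1.43e-02 → x² + (C + Ka₂)·x − Ka₂·C = 0 → x² + 0.10430·x − 1.287e-03 = 0. x = (−0.10430 + √(0.10430² + 4 × 1.287e-03)) / 2 = 1.1148e-02 M. [H⁺] = C + x = 0.09 + 1.1148e-02 = 1.0115e-01 M. pH = -log(1.0115e-01) = 1.00.

pH = 1.00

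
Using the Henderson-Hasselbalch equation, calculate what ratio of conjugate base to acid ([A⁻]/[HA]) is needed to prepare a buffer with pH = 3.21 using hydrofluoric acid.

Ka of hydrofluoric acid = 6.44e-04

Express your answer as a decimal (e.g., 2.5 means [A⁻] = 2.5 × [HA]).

pKa = -log(6.44e-04) = 3.1911. pH = pKa + log([A⁻]/[HA]), so log([A⁻]/[HA]) = pH − pKa = 3.21 − 3.1911 = 0.0189. [A⁻]/[HA] = 10^(0.0189) = 1.04

[A⁻]/[HA] = 1.04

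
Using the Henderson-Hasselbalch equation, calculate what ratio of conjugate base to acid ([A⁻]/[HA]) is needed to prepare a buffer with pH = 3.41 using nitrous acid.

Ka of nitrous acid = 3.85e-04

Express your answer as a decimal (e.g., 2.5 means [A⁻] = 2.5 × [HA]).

pKa = -log(3.85e-04) = 3.4145. pH = pKa + log([A⁻]/[HA]), so log([A⁻]/[HA]) = pH − pKa = 3.41 − 3.4145 = -0.0045. [A⁻]/[HA] = 10^(-0.0045) = 0.990

[A⁻]/[HA] = 0.990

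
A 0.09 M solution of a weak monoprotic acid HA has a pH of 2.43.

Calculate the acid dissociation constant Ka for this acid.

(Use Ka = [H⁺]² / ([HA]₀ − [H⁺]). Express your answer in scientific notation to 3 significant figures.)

[H⁺] = 10^(−pH) = 10^(−2.43) = 3.715e-03 M. For HA ⇌ H⁺ + A⁻, Ka = [H⁺][A⁻]/[HA] = [H⁺]² / ([HA]₀ − [H⁺]) = (3.715e-03)² / (0.09 − 3.715e-03) = 1.60e-04.

K_a = 1.60e-04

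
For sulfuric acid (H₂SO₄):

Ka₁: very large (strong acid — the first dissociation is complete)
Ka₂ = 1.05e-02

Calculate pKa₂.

pKa₂ = -log(Ka₂) = -log(1.05e-02) = 1.98.

pK_{a2} = 1.98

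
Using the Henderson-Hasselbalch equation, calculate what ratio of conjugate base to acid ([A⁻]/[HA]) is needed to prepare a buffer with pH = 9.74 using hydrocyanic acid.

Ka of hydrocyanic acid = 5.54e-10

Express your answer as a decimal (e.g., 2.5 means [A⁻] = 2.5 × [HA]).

pKa = -log(5.54e-10) = 9.2565. pH = pKa + log([A⁻]/[HA]), so log([A⁻]/[HA]) = pH − pKa = 9.74 − 9.2565 = 0.4835. [A⁻]/[HA] = 10^(0.4835) = 3.04

[A⁻]/[HA] = 3.04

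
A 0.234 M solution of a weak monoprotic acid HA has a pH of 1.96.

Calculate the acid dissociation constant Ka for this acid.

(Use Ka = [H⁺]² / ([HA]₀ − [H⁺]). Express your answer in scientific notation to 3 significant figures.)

[H⁺] = 10^(−pH) = 10^(−1.96) = 1.096e-02 M. For HA ⇌ H⁺ + A⁻, Ka = [H⁺][A⁻]/[HA] = [H⁺]² / ([HA]₀ − [H⁺]) = (1.096e-02)² / (0.234 − 1.096e-02) = 5.39e-04.

K_a = 5.39e-04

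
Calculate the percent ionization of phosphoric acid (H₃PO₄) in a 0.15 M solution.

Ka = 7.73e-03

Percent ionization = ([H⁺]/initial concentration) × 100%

Using Ka equilibrium: x² + Ka×x - Ka×C = 0. Solving: [H⁺] = 3.0405e-02. Percent = (3.0405e-02/0.15) × 100

Percent ionization = 20.3%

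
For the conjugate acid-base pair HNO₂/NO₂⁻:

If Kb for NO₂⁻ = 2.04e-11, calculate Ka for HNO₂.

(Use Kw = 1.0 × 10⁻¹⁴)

For a conjugate pair Ka × Kb = Kw, so Ka = Kw/Kb = 1.0 × 10⁻¹⁴ / 2.04e-11 = 4.90e-04.

K_a = 4.90e-04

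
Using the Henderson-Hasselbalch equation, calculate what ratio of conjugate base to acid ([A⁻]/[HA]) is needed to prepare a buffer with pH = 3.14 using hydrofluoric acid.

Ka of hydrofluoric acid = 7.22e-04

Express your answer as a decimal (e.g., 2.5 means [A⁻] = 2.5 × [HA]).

pKa = -log(7.22e-04) = 3.1415. pH = pKa + log([A⁻]/[HA]), so log([A⁻]/[HA]) = pH − pKa = 3.14 − 3.1415 = -0.0015. [A⁻]/[HA] = 10^(-0.0015) = 0.997

[A⁻]/[HA] = 0.997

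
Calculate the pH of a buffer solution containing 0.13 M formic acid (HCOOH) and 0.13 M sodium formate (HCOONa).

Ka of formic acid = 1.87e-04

pKa = -log(1.87e-04) = 3.73. pH = pKa + log([A⁻]/[HA]) = 3.73 + log(0.13/0.13)

pH = 3.73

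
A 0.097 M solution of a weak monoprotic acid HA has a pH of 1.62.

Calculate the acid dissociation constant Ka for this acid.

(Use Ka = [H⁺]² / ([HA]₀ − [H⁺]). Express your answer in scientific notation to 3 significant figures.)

[H⁺] = 10^(−pH) = 10^(−1.62) = 2.399e-02 M. For HA ⇌ H⁺ + A⁻, Ka = [H⁺][A⁻]/[HA] = [H⁺]² / ([HA]₀ − [H⁺]) = (2.399e-02)² / (0.097 − 2.399e-02) = 7.88e-03.

K_a = 7.88e-03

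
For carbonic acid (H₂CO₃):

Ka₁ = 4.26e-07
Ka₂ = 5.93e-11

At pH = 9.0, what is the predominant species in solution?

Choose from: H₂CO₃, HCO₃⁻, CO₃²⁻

pKa₁ = 6.37, pKa₂ = 10.23. For a polyprotic acid the predominant species crosses at each pKa: below pKa_n the protonated form dominates, above it the deprotonated form does. At pH = 9.0, the predominant species is HCO₃⁻.

HCO₃⁻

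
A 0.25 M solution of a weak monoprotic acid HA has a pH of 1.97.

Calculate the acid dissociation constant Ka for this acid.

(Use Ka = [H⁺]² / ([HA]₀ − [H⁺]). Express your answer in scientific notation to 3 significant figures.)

[H⁺] = 10^(−pH) = 10^(−1.97) = 1.072e-02 M. For HA ⇌ H⁺ + A⁻, Ka = [H⁺][A⁻]/[HA] = [H⁺]² / ([HA]₀ − [H⁺]) = (1.072e-02)² / (0.25 − 1.072e-02) = 4.80e-04.

K_a = 4.80e-04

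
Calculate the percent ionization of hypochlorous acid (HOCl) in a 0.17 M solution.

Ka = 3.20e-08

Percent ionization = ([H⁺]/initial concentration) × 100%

Using Ka equilibrium: x² + Ka×x - Ka×C = 0. Solving: [H⁺] = 7.3740e-05. Percent = (7.3740e-05/0.17) × 100

Percent ionization = 0.0434%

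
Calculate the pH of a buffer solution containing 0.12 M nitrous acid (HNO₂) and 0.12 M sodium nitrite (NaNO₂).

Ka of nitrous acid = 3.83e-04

pKa = -log(3.83e-04) = 3.42. pH = pKa + log([A⁻]/[HA]) = 3.42 + log(0.12/0.12)

pH = 3.42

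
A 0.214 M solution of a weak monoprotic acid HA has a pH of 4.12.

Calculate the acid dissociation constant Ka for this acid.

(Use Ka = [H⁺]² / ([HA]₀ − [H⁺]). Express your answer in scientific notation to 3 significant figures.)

[H⁺] = 10^(−pH) = 10^(−4.12) = 7.586e-05 M. For HA ⇌ H⁺ + A⁻, Ka = [H⁺][A⁻]/[HA] = [H⁺]² / ([HA]₀ − [H⁺]) = (7.586e-05)² / (0.214 − 7.586e-05) = 2.69e-08.

K_a = 2.69e-08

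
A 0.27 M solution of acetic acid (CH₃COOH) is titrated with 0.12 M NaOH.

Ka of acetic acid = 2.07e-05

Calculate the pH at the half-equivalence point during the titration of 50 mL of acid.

At half-equivalence [HA] = [A⁻], so Henderson-Hasselbalch gives pH = pKa = -log(2.07e-05) = 4.68.

pH = pKa = 4.68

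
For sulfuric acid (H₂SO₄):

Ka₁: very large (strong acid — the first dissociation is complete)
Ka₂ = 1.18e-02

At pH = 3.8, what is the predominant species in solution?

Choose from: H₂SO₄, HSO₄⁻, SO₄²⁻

The first dissociation is complete, so H₂SO₄ itself is never the predominant species in water; pKa₂ = -log(1.18e-02) = 1.93. For a polyprotic acid the predominant species crosses at each pKa: below pKa_n the protonated form dominates, above it the deprotonated form does. At pH = 3.8, the predominant species is SO₄²⁻.

SO₄²⁻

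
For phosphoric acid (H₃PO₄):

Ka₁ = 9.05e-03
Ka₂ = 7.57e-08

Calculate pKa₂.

pKa₂ = -log(Ka₂) = -log(7.57e-08) = 7.12.

pK_{a2} = 7.12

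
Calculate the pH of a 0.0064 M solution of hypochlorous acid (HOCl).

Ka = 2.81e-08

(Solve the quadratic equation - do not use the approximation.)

x² + Ka×x - Ka×C = 0. Using quadratic formula: [H⁺] = 1.3396e-05

pH = 4.87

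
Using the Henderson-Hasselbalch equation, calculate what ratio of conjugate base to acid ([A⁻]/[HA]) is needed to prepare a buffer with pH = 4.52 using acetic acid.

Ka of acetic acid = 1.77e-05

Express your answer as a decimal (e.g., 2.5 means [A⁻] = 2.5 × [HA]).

pKa = -log(1.77e-05) = 4.7520. pH = pKa + log([A⁻]/[HA]), so log([A⁻]/[HA]) = pH − pKa = 4.52 − 4.7520 = -0.2320. [A⁻]/[HA] = 10^(-0.2320) = 0.586

[A⁻]/[HA] = 0.586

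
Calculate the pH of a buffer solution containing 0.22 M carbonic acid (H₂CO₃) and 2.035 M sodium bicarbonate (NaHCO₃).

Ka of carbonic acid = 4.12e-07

pKa = -log(4.12e-07) = 6.39. pH = pKa + log([A⁻]/[HA]) = 6.39 + log(2.035/0.22)

pH = 7.35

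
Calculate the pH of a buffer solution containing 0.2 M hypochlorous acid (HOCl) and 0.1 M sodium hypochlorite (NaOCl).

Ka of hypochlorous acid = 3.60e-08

pKa = -log(3.60e-08) = 7.44. pH = pKa + log([A⁻]/[HA]) = 7.44 + log(0.1/0.2)

pH = 7.14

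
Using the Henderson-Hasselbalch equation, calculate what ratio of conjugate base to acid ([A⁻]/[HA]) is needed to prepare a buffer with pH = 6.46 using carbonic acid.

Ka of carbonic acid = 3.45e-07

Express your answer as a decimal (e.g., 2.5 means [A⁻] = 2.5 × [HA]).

pKa = -log(3.45e-07) = 6.4622. pH = pKa + log([A⁻]/[HA]), so log([A⁻]/[HA]) = pH − pKa = 6.46 − 6.4622 = -0.0022. [A⁻]/[HA] = 10^(-0.0022) = 0.995

[A⁻]/[HA] = 0.995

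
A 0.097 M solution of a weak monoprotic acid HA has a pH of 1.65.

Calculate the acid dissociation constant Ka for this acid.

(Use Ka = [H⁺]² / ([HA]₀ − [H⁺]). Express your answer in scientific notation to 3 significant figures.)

[H⁺] = 10^(−pH) = 10^(−1.65) = 2.239e-02 M. For HA ⇌ H⁺ + A⁻, Ka = [H⁺][A⁻]/[HA] = [H⁺]² / ([HA]₀ − [H⁺]) = (2.239e-02)² / (0.097 − 2.239e-02) = 6.72e-03.

K_a = 6.72e-03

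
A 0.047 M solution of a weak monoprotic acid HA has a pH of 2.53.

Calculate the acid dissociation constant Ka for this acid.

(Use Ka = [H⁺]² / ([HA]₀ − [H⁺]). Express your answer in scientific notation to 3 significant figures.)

[H⁺] = 10^(−pH) = 10^(−2.53) = 2.951e-03 M. For HA ⇌ H⁺ + A⁻, Ka = [H⁺][A⁻]/[HA] = [H⁺]² / ([HA]₀ − [H⁺]) = (2.951e-03)² / (0.047 − 2.951e-03) = 1.98e-04.

K_a = 1.98e-04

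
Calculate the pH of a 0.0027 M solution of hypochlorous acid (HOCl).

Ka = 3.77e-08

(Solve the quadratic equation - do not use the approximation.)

x² + Ka×x - Ka×C = 0. Using quadratic formula: [H⁺] = 1.0070e-05

pH = 5.00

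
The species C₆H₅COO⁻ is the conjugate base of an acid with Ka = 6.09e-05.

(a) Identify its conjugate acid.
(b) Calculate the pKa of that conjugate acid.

(a) The conjugate acid is formed by adding one H⁺ to C₆H₅COO⁻, giving C₆H₅COOH. (b) pKa = -log(Ka) = -log(6.09e-05) = 4.22.

Conjugate acid: C₆H₅COOH; pK_a = 4.22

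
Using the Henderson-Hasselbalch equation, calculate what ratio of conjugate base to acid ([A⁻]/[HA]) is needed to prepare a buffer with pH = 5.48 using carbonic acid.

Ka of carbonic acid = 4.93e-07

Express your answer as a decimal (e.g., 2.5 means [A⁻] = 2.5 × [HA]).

pKa = -log(4.93e-07) = 6.3072. pH = pKa + log([A⁻]/[HA]), so log([A⁻]/[HA]) = pH − pKa = 5.48 − 6.3072 = -0.8272. [A⁻]/[HA] = 10^(-0.8272) = 0.149

[A⁻]/[HA] = 0.149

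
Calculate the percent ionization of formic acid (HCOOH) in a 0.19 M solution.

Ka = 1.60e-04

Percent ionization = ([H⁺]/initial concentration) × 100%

Using Ka equilibrium: x² + Ka×x - Ka×C = 0. Solving: [H⁺] = 5.4342e-03. Percent = (5.4342e-03/0.19) × 100

Percent ionization = 2.86%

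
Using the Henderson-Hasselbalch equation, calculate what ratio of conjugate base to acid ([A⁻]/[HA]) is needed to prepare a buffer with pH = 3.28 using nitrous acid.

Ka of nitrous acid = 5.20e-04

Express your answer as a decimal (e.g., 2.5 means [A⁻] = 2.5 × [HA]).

pKa = -log(5.20e-04) = 3.2840. pH = pKa + log([A⁻]/[HA]), so log([A⁻]/[HA]) = pH − pKa = 3.28 − 3.2840 = -0.0040. [A⁻]/[HA] = 10^(-0.0040) = 0.991

[A⁻]/[HA] = 0.991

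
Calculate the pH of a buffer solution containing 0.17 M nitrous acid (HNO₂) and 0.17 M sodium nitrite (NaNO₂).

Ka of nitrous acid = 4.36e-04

pKa = -log(4.36e-04) = 3.36. pH = pKa + log([A⁻]/[HA]) = 3.36 + log(0.17/0.17)

pH = 3.36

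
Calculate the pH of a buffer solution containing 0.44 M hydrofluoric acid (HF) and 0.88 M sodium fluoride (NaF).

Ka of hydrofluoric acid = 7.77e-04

pKa = -log(7.77e-04) = 3.11. pH = pKa + log([A⁻]/[HA]) = 3.11 + log(0.88/0.44)

pH = 3.41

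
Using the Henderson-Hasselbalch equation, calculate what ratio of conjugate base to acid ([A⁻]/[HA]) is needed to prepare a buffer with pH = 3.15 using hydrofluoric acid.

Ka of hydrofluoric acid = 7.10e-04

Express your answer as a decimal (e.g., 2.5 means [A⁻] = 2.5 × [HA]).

pKa = -log(7.10e-04) = 3.1487. pH = pKa + log([A⁻]/[HA]), so log([A⁻]/[HA]) = pH − pKa = 3.15 − 3.1487 = 0.0013. [A⁻]/[HA] = 10^(0.0013) = 1.00

[A⁻]/[HA] = 1.00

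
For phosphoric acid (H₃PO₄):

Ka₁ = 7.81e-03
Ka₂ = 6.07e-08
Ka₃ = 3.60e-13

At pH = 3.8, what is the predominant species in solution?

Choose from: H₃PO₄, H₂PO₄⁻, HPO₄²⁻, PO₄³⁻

pKa₁ = 2.11, pKa₂ = 7.22, pKa₃ = 12.44. For a polyprotic acid the predominant species crosses at each pKa: below pKa_n the protonated form dominates, above it the deprotonated form does. At pH = 3.8, the predominant species is H₂PO₄⁻.

H₂PO₄⁻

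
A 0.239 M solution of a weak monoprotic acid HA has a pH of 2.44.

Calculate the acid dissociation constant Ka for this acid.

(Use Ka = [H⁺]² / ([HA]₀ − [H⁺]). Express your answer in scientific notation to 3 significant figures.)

[H⁺] = 10^(−pH) = 10^(−2.44) = 3.631e-03 M. For HA ⇌ H⁺ + A⁻, Ka = [H⁺][A⁻]/[HA] = [H⁺]² / ([HA]₀ − [H⁺]) = (3.631e-03)² / (0.239 − 3.631e-03) = 5.60e-05.

K_a = 5.60e-05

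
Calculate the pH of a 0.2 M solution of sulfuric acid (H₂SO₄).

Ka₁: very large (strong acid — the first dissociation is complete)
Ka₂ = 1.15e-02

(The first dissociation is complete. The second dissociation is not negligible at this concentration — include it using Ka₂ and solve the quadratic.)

First dissociation is complete: [H⁺]₀ = [HSO₄⁻]₀ = C = 0.2 M. Second dissociation HSO₄⁻ ⇌ H⁺ + SO₄²⁻: let x = [SO₄²⁻]. Ka₂ = (C + x)·x / (C − x) = 1.15e-02 → x² + (C + Ka₂)·x − Ka₂·C = 0 → x² + 0.21150·x − 2.300e-03 = 0. x = (−0.21150 + √(0.21150² + 4 × 2.300e-03)) / 2 = 1.0367e-02 M. [H⁺] = C + x = 0.2 + 1.0367e-02 = 2.1037e-01 M. pH = -log(2.1037e-01) = 0.68.

pH = 0.68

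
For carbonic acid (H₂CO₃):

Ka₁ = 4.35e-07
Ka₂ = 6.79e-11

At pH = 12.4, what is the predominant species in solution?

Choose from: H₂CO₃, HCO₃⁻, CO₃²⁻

pKa₁ = 6.36, pKa₂ = 10.17. For a polyprotic acid the predominant species crosses at each pKa: below pKa_n the protonated form dominates, above it the deprotonated form does. At pH = 12.4, the predominant species is CO₃²⁻.

CO₃²⁻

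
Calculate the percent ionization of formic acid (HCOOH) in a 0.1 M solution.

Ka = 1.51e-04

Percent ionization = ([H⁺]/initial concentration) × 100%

Using Ka equilibrium: x² + Ka×x - Ka×C = 0. Solving: [H⁺] = 3.8111e-03. Percent = (3.8111e-03/0.1) × 100

Percent ionization = 3.81%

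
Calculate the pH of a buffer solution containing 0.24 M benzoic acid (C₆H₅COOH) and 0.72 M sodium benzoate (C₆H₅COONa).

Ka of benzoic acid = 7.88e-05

pKa = -log(7.88e-05) = 4.10. pH = pKa + log([A⁻]/[HA]) = 4.10 + log(0.72/0.24)

pH = 4.58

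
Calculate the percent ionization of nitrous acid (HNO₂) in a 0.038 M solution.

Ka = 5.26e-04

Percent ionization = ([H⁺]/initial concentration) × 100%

Using Ka equilibrium: x² + Ka×x - Ka×C = 0. Solving: [H⁺] = 4.2155e-03. Percent = (4.2155e-03/0.038) × 100

Percent ionization = 11.1%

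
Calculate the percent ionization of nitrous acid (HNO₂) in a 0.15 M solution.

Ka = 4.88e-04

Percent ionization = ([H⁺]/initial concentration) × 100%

Using Ka equilibrium: x² + Ka×x - Ka×C = 0. Solving: [H⁺] = 8.3152e-03. Percent = (8.3152e-03/0.15) × 100

Percent ionization = 5.54%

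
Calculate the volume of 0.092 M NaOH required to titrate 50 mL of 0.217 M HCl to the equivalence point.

At equivalence: moles acid = moles base. moles HCl = 0.217 × 50/1000 = 0.01085 mol. V_base = moles / 0.092 × 1000 = 117.9 mL.

V_{base} = 117.9 mL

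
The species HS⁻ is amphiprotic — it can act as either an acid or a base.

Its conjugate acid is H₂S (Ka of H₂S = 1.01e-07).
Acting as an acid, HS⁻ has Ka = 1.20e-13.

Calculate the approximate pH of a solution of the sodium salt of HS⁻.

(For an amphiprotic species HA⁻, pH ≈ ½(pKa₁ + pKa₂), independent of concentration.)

pKa₁ = -log(1.01e-07) = 7.00; pKa₂ = -log(1.20e-13) = 12.92. For an amphiprotic species, pH ≈ ½(pKa₁ + pKa₂) = ½(7.00 + 12.92) = 9.96.

pH = 9.96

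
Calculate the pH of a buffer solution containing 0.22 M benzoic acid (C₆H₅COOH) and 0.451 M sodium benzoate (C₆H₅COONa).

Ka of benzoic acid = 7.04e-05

pKa = -log(7.04e-05) = 4.15. pH = pKa + log([A⁻]/[HA]) = 4.15 + log(0.451/0.22)

pH = 4.46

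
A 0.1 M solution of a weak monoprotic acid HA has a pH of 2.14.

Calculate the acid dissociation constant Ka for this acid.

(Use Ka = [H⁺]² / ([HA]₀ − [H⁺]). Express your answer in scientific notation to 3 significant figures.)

[H⁺] = 10^(−pH) = 10^(−2.14) = 7.244e-03 M. For HA ⇌ H⁺ + A⁻, Ka = [H⁺][A⁻]/[HA] = [H⁺]² / ([HA]₀ − [H⁺]) = (7.244e-03)² / (0.1 − 7.244e-03) = 5.66e-04.

K_a = 5.66e-04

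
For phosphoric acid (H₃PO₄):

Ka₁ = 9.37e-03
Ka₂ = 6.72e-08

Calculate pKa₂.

pKa₂ = -log(Ka₂) = -log(6.72e-08) = 7.17.

pK_{a2} = 7.17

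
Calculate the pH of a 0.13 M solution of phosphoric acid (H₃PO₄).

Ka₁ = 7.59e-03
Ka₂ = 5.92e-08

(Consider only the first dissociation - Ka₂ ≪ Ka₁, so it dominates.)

First dissociation dominates. From Ka₁ = [H⁺][HA⁻]/[H₂A], x² + Ka₁·x − Ka₁·C = 0 with C = 0.13 M and Ka₁ = 7.59e-03. Solving: [H⁺] = (−Ka₁ + √(Ka₁² + 4·Ka₁·C)) / 2 = 2.7845e-02 M. pH = -log(2.7845e-02) = 1.56.

pH = 1.56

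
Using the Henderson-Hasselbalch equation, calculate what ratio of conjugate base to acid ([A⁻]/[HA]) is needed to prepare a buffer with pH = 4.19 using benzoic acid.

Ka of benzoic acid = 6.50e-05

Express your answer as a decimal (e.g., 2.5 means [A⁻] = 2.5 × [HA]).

pKa = -log(6.50e-05) = 4.1871. pH = pKa + log([A⁻]/[HA]), so log([A⁻]/[HA]) = pH − pKa = 4.19 − 4.1871 = 0.0029. [A⁻]/[HA] = 10^(0.0029) = 1.01

[A⁻]/[HA] = 1.01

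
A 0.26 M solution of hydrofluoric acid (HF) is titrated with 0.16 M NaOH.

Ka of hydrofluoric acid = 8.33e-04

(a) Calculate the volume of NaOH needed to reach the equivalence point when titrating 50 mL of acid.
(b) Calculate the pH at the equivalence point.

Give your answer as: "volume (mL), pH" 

moles acid = 0.26 × 50/1000 = 0.013 mol; V_base = moles/0.16 × 1000 = 81.2 mL. At equivalence only the conjugate base is present: [A⁻] = 0.013/0.131 = 9.9048e-02 M. Kb = Kw/Ka = 1.20e-11; [OH⁻] = √(Kb × [A⁻]) = 1.0904e-06; pOH = 5.96; pH = 14 - pOH = 8.04.

V = 81.2 mL, pH = 8.04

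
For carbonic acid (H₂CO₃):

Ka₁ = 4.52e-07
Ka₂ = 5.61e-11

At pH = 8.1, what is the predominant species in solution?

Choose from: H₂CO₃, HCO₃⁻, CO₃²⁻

pKa₁ = 6.34, pKa₂ = 10.25. For a polyprotic acid the predominant species crosses at each pKa: below pKa_n the protonated form dominates, above it the deprotonated form does. At pH = 8.1, the predominant species is HCO₃⁻.

HCO₃⁻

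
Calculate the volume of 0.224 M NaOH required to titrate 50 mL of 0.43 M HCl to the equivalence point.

At equivalence: moles acid = moles base. moles HCl = 0.43 × 50/1000 = 0.0215 mol. V_base = moles / 0.224 × 1000 = 96.0 mL.

V_{base} = 96.0 mL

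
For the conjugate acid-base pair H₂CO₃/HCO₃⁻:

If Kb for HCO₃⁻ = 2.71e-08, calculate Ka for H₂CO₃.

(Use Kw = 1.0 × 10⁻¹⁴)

For a conjugate pair Ka × Kb = Kw, so Ka = Kw/Kb = 1.0 × 10⁻¹⁴ / 2.71e-08 = 3.69e-07.

K_a = 3.69e-07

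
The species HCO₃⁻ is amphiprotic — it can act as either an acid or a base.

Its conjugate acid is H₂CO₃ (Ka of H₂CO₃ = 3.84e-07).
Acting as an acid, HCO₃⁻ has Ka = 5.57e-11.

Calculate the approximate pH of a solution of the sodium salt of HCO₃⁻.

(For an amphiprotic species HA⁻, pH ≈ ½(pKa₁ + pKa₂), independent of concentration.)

pKa₁ = -log(3.84e-07) = 6.42; pKa₂ = -log(5.57e-11) = 10.25. For an amphiprotic species, pH ≈ ½(pKa₁ + pKa₂) = ½(6.42 + 10.25) = 8.33.

pH = 8.33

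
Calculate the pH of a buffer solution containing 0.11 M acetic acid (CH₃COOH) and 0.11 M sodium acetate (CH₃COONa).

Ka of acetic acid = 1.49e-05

pKa = -log(1.49e-05) = 4.83. pH = pKa + log([A⁻]/[HA]) = 4.83 + log(0.11/0.11)

pH = 4.83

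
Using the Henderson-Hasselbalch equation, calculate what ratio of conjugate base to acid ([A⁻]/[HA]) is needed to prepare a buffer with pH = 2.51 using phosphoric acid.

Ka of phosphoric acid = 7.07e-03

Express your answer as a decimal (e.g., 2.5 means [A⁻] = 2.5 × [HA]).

pKa = -log(7.07e-03) = 2.1506. pH = pKa + log([A⁻]/[HA]), so log([A⁻]/[HA]) = pH − pKa = 2.51 − 2.1506 = 0.3594. [A⁻]/[HA] = 10^(0.3594) = 2.29

[A⁻]/[HA] = 2.29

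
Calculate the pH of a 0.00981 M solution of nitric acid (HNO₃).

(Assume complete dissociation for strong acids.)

[H⁺] = 0.00981 M for strong acid. pH = -log[H⁺] = -log(0.00981)

pH = 2.01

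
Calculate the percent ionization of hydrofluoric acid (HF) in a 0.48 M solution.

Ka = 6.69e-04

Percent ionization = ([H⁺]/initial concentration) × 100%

Using Ka equilibrium: x² + Ka×x - Ka×C = 0. Solving: [H⁺] = 1.7588e-02. Percent = (1.7588e-02/0.48) × 100

Percent ionization = 3.66%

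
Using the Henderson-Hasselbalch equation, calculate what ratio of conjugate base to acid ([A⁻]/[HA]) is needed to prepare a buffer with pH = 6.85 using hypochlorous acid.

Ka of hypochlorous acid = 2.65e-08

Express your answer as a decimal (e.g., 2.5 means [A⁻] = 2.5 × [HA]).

pKa = -log(2.65e-08) = 7.5768. pH = pKa + log([A⁻]/[HA]), so log([A⁻]/[HA]) = pH − pKa = 6.85 − 7.5768 = -0.7268. [A⁻]/[HA] = 10^(-0.7268) = 0.188

[A⁻]/[HA] = 0.188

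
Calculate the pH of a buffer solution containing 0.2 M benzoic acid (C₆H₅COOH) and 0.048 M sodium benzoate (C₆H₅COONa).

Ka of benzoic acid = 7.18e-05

pKa = -log(7.18e-05) = 4.14. pH = pKa + log([A⁻]/[HA]) = 4.14 + log(0.048/0.2)

pH = 3.52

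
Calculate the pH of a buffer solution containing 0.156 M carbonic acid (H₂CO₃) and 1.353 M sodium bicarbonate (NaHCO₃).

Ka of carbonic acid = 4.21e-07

pKa = -log(4.21e-07) = 6.38. pH = pKa + log([A⁻]/[HA]) = 6.38 + log(1.353/0.156)

pH = 7.31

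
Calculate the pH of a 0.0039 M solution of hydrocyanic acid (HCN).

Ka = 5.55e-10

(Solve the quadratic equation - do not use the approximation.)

x² + Ka×x - Ka×C = 0. Using quadratic formula: [H⁺] = 1.4709e-06

pH = 5.83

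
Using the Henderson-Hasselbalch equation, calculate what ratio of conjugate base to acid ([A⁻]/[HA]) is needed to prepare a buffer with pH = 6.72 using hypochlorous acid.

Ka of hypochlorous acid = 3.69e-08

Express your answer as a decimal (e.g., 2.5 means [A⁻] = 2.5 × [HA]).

pKa = -log(3.69e-08) = 7.4330. pH = pKa + log([A⁻]/[HA]), so log([A⁻]/[HA]) = pH − pKa = 6.72 − 7.4330 = -0.7130. [A⁻]/[HA] = 10^(-0.7130) = 0.194

[A⁻]/[HA] = 0.194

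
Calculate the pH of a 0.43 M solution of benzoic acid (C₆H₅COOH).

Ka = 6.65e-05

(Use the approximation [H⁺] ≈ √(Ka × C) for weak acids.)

[H⁺] = √(Ka × C) = √(6.65e-05 × 0.43) = 5.3474e-03. pH = -log(5.3474e-03)

pH = 2.27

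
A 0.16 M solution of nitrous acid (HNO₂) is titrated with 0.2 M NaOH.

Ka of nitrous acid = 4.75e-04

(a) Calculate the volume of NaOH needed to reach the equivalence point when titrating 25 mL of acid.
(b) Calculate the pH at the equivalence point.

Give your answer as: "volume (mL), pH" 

moles acid = 0.16 × 25/1000 = 0.004 mol; V_base = moles/0.2 × 1000 = 20.0 mL. At equivalence only the conjugate base is present: [A⁻] = 0.004/0.045 = 8.8889e-02 M. Kb = Kw/Ka = 2.11e-11; [OH⁻] = √(Kb × [A⁻]) = 1.3680e-06; pOH = 5.86; pH = 14 - pOH = 8.14.

V = 20.0 mL, pH = 8.14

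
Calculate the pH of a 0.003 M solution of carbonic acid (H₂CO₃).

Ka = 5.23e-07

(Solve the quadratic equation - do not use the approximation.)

x² + Ka×x - Ka×C = 0. Using quadratic formula: [H⁺] = 3.9350e-05

pH = 4.41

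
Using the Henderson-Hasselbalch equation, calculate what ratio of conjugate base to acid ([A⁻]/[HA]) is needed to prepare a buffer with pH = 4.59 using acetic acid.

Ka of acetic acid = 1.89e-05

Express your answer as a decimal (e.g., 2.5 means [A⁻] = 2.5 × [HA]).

pKa = -log(1.89e-05) = 4.7235. pH = pKa + log([A⁻]/[HA]), so log([A⁻]/[HA]) = pH − pKa = 4.59 − 4.7235 = -0.1335. [A⁻]/[HA] = 10^(-0.1335) = 0.735

[A⁻]/[HA] = 0.735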